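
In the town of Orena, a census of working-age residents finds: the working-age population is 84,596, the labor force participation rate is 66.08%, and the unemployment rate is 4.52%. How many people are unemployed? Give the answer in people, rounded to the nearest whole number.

Labor force = 0.6608 × 84,596 = 55,901.
Unemployed = 0.0452 × 55,901 ≈ 2,527.

About 2,527 are unemployed.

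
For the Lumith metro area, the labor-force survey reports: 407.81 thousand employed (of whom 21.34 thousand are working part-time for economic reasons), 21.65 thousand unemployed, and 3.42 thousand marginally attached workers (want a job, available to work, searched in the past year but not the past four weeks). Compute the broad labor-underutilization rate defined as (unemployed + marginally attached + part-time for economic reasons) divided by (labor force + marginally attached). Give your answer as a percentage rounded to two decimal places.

Broad underutilization rate ≈ 10.72%.

Labor force = 407.81 + 21.65 = 429.46 thousand.
Numerator = 21.65 + 3.42 + 21.34 = 46.41 thousand.
Denominator = 429.46 + 3.42 = 432.88 thousand.
Broad rate = 46.41 / 432.88 = 10.72%.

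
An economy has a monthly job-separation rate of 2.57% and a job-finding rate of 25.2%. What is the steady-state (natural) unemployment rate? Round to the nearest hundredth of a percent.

At steady state the flows balance: s·E = f·U, so U/(E+U) = s/(s+f).
u* = 2.57 / (2.57 + 25.2) = 2.57 / 27.77 = 9.25%.

Steady-state unemployment rate ≈ 9.25%.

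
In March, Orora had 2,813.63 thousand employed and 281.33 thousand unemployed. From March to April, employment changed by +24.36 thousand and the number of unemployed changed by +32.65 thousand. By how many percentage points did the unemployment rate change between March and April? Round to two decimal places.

The unemployment rate changed by +0.87 percentage points.

March: labor force = 2,813.63 + 281.33 = 3,094.96; u = 281.33/3,094.96 = 9.09%.
April: labor force = 2,837.99 + 313.98 = 3,151.97; u = 313.98/3,151.97 = 9.96%.
Change = 9.96% − 9.09% = +0.87 pp.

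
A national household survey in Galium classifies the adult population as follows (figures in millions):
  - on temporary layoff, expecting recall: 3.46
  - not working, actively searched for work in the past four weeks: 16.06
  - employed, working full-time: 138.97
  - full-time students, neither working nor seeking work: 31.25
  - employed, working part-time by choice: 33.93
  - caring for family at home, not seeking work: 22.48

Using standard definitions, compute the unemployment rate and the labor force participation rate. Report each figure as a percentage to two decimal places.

Employed = 138.97 + 33.93 = 172.90 million.
Unemployed = 3.46 + 16.06 = 19.52 million (jobless and actively searching, or on temporary layoff).
Labor force = 172.90 + 19.52 = 192.42 million.
Not in labor force = 31.25 + 22.48 = 53.73 million (those not working and not actively searching are outside the labor force).
Civilian working-age population = 192.42 + 53.73 = 246.15 million.
Unemployment rate = 19.52 / 192.42 = 10.14%.
Labor force participation rate = 192.42 / 246.15 = 78.17%.

Unemployment rate ≈ 10.14%; labor force participation rate ≈ 78.17%.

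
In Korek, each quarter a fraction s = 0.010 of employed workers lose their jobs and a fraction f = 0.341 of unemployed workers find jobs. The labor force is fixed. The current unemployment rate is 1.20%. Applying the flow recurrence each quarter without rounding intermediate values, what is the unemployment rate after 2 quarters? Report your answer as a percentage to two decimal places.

Unemployment rate after two quarters ≈ 2.15%.

With a fixed labor force, u_{t+1} = u_t + s·(1−u_t) − f·u_t = u_t·(1−s−f) + s.
Here 1−s−f = 0.649 and s = 0.010.
u_1 = 0.012000 × 0.649 + 0.010 = 0.017788.
u_2 = 0.017788 × 0.649 + 0.010 = 0.021544.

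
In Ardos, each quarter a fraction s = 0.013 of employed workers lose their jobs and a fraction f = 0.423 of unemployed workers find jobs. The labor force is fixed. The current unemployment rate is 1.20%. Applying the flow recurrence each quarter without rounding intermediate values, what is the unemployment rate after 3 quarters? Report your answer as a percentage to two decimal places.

Unemployment rate after three quarters ≈ 2.66%.

With a fixed labor force, u_{t+1} = u_t + s·(1−u_t) − f·u_t = u_t·(1−s−f) + s.
Here 1−s−f = 0.564 and s = 0.013.
u_1 = 0.012000 × 0.564 + 0.013 = 0.019768.
u_2 = 0.019768 × 0.564 + 0.013 = 0.024149.
u_3 = 0.024149 × 0.564 + 0.013 = 0.026620.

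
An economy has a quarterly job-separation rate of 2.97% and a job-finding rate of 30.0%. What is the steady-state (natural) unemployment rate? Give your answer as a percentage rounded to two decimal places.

At steady state the flows balance: s·E = f·U, so U/(E+U) = s/(s+f).
u* = 2.97 / (2.97 + 30.0) = 2.97 / 32.97 = 9.01%.

Steady-state unemployment rate ≈ 9.01%.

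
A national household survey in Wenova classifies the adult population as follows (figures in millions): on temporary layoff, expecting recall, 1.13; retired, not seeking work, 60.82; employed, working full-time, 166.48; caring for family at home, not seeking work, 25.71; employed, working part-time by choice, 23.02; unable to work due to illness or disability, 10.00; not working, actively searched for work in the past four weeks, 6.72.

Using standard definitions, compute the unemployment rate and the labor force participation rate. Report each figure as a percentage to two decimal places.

Employed = 166.48 + 23.02 = 189.50 million.
Unemployed = 1.13 + 6.72 = 7.85 million (jobless and actively searching, or on temporary layoff).
Labor force = 189.50 + 7.85 = 197.35 million.
Not in labor force = 60.82 + 25.71 + 10.00 = 96.53 million (those not working and not actively searching are outside the labor force).
Civilian working-age population = 197.35 + 96.53 = 293.88 million.
Unemployment rate = 7.85 / 197.35 = 3.98%.
Labor force participation rate = 197.35 / 293.88 = 67.15%.

Unemployment rate ≈ 3.98%; labor force participation rate ≈ 67.15%.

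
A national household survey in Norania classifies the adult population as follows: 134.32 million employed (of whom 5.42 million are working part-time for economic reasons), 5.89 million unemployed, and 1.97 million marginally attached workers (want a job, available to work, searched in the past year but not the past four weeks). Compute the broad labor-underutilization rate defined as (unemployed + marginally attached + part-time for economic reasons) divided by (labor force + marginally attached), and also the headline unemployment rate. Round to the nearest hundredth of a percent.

Labor force = 134.32 + 5.89 = 140.21 million.
Numerator = 5.89 + 1.97 + 5.42 = 13.28 million.
Denominator = 140.21 + 1.97 = 142.18 million.
Broad rate = 13.28 / 142.18 = 9.34%.
Headline unemployment rate = 5.89 / 140.21 = 4.20%.

Broad underutilization rate ≈ 9.34%; headline unemployment rate ≈ 4.20%.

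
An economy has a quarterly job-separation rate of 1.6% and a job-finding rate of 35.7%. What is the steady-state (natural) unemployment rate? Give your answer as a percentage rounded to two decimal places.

At steady state the flows balance: s·E = f·U, so U/(E+U) = s/(s+f).
u* = 1.6 / (1.6 + 35.7) = 1.6 / 37.30 = 4.29%.

Steady-state unemployment rate ≈ 4.29%.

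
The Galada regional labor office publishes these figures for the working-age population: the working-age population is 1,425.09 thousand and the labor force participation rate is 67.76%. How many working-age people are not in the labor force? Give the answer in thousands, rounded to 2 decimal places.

Share not in the labor force = 1 − 0.6776 = 0.3224.
Not in labor force = 0.3224 × 1,425.09 ≈ 459.45 thousand.

About 459.45 thousand are not in the labor force.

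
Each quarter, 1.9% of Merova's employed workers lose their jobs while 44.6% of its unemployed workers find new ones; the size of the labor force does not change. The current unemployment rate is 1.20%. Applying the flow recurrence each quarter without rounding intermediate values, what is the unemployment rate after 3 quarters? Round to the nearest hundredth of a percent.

With a fixed labor force, u_{t+1} = u_t + s·(1−u_t) − f·u_t = u_t·(1−s−f) + s.
Here 1−s−f = 0.535 and s = 0.019.
u_1 = 0.012000 × 0.535 + 0.019 = 0.025420.
u_2 = 0.025420 × 0.535 + 0.019 = 0.032600.
u_3 = 0.032600 × 0.535 + 0.019 = 0.036441.

Unemployment rate after three quarters ≈ 3.64%.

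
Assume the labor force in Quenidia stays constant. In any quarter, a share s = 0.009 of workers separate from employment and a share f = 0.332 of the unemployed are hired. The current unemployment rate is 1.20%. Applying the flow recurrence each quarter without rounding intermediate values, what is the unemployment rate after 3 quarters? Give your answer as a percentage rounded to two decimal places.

With a fixed labor force, u_{t+1} = u_t + s·(1−u_t) − f·u_t = u_t·(1−s−f) + s.
Here 1−s−f = 0.659 and s = 0.009.
u_1 = 0.012000 × 0.659 + 0.009 = 0.016908.
u_2 = 0.016908 × 0.659 + 0.009 = 0.020142.
u_3 = 0.020142 × 0.659 + 0.009 = 0.022274.

Unemployment rate after three quarters ≈ 2.23%.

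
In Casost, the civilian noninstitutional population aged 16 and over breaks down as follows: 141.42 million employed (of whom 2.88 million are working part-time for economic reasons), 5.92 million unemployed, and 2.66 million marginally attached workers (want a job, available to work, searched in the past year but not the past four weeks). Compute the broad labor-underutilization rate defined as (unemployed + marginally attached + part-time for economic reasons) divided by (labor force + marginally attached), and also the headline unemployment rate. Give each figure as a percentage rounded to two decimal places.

Labor force = 141.42 + 5.92 = 147.34 million.
Numerator = 5.92 + 2.66 + 2.88 = 11.46 million.
Denominator = 147.34 + 2.66 = 150.00 million.
Broad rate = 11.46 / 150.00 = 7.64%.
Headline unemployment rate = 5.92 / 147.34 = 4.02%.

Broad underutilization rate ≈ 7.64%; headline unemployment rate ≈ 4.02%.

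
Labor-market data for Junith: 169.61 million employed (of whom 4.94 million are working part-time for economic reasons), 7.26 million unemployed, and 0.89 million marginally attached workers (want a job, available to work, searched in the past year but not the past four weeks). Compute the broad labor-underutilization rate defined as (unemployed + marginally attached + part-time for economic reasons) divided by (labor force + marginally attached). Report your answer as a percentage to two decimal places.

Broad underutilization rate ≈ 7.36%.

Labor force = 169.61 + 7.26 = 176.87 million.
Numerator = 7.26 + 0.89 + 4.94 = 13.09 million.
Denominator = 176.87 + 0.89 = 177.76 million.
Broad rate = 13.09 / 177.76 = 7.36%.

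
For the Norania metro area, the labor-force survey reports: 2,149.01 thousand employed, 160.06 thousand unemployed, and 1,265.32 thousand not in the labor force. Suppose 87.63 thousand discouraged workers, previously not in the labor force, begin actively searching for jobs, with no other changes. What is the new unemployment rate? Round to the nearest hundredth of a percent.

New unemployment rate ≈ 10.33%.

Initially, labor force = 2,149.01 + 160.06 = 2,309.07 thousand, so u = 160.06/2,309.07 = 6.93%.
After the change, unemployed and labor force both rise by 87.63 → E = 2,149.01, U = 247.69, labor force = 2,396.70 thousand.
New unemployment rate = 247.69 / 2,396.70 = 10.33%.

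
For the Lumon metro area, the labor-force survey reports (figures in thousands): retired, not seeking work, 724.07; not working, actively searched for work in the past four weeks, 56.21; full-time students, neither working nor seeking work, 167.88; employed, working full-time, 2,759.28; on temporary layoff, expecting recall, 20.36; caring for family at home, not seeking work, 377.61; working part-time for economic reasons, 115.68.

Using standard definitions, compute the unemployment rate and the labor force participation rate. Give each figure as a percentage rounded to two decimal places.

Unemployment rate ≈ 2.59%; labor force participation rate ≈ 69.92%.

Employed = 2,759.28 + 115.68 = 2,874.96 thousand (anyone who worked, including part-time for economic reasons, counts as employed).
Unemployed = 56.21 + 20.36 = 76.57 thousand (jobless and actively searching, or on temporary layoff).
Labor force = 2,874.96 + 76.57 = 2,951.53 thousand.
Not in labor force = 724.07 + 167.88 + 377.61 = 1,269.56 thousand (those not working and not actively searching are outside the labor force).
Civilian working-age population = 2,951.53 + 1,269.56 = 4,221.09 thousand.
Unemployment rate = 76.57 / 2,951.53 = 2.59%.
Labor force participation rate = 2,951.53 / 4,221.09 = 69.92%.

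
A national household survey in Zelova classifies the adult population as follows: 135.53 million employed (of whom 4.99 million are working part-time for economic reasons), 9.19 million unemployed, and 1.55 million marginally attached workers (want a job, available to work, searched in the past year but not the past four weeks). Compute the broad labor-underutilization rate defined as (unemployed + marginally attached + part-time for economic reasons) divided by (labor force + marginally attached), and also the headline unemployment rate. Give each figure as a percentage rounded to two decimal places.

Labor force = 135.53 + 9.19 = 144.72 million.
Numerator = 9.19 + 1.55 + 4.99 = 15.73 million.
Denominator = 144.72 + 1.55 = 146.27 million.
Broad rate = 15.73 / 146.27 = 10.75%.
Headline unemployment rate = 9.19 / 144.72 = 6.35%.

Broad underutilization rate ≈ 10.75%; headline unemployment rate ≈ 6.35%.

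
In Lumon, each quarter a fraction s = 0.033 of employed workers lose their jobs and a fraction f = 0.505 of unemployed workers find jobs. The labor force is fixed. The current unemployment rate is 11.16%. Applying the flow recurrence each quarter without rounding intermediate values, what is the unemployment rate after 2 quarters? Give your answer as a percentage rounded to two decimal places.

Unemployment rate after two quarters ≈ 7.21%.

With a fixed labor force, u_{t+1} = u_t + s·(1−u_t) − f·u_t = u_t·(1−s−f) + s.
Here 1−s−f = 0.462 and s = 0.033.
u_1 = 0.111600 × 0.462 + 0.033 = 0.084559.
u_2 = 0.084559 × 0.462 + 0.033 = 0.072066.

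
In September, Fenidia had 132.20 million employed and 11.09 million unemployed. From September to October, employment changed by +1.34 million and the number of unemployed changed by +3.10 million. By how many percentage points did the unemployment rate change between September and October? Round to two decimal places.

September: labor force = 132.20 + 11.09 = 143.29; u = 11.09/143.29 = 7.74%.
October: labor force = 133.54 + 14.19 = 147.73; u = 14.19/147.73 = 9.61%.
Change = 9.61% − 7.74% = +1.87 pp.

The unemployment rate changed by +1.87 percentage points.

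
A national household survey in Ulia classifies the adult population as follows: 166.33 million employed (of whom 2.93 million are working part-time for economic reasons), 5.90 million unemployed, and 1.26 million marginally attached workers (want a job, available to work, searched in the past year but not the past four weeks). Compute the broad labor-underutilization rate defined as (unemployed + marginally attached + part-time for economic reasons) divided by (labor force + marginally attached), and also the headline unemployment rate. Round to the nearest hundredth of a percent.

Broad underutilization rate ≈ 5.82%; headline unemployment rate ≈ 3.43%.

Labor force = 166.33 + 5.90 = 172.23 million.
Numerator = 5.90 + 1.26 + 2.93 = 10.09 million.
Denominator = 172.23 + 1.26 = 173.49 million.
Broad rate = 10.09 / 173.49 = 5.82%.
Headline unemployment rate = 5.90 / 172.23 = 3.43%.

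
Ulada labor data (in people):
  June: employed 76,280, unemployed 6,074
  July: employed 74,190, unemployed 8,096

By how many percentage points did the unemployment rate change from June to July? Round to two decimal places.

June: labor force = 76,280 + 6,074 = 82,354; u = 6,074/82,354 = 7.38%.
July: labor force = 74,190 + 8,096 = 82,286; u = 8,096/82,286 = 9.84%.
Change = 9.84% − 7.38% = +2.46 pp.

The unemployment rate changed by +2.46 percentage points.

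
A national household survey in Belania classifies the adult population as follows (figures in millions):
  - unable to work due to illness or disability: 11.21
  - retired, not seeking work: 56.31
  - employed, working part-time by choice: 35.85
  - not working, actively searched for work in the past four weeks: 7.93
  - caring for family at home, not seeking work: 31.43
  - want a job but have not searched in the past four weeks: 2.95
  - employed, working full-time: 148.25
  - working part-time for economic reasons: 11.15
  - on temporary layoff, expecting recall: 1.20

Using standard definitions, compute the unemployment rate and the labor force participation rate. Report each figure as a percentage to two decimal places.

Unemployment rate ≈ 4.47%; labor force participation rate ≈ 66.73%.

Employed = 35.85 + 148.25 + 11.15 = 195.25 million (anyone who worked, including part-time for economic reasons, counts as employed).
Unemployed = 7.93 + 1.20 = 9.13 million (jobless and actively searching, or on temporary layoff).
Labor force = 195.25 + 9.13 = 204.38 million.
Not in labor force = 11.21 + 56.31 + 31.43 + 2.95 = 101.90 million (those not working and not actively searching are outside the labor force — including those who want a job but have given up searching).
Civilian working-age population = 204.38 + 101.90 = 306.28 million.
Unemployment rate = 9.13 / 204.38 = 4.47%.
Labor force participation rate = 204.38 / 306.28 = 66.73%.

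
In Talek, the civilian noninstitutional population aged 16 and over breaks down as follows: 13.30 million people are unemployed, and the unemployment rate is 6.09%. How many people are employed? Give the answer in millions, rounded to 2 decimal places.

Labor force = U / u = 13.30 / 0.0609 ≈ 218.39 million.
Employed = labor force − unemployed = 218.39 − 13.30 = 205.09 million.

About 205.09 million are employed.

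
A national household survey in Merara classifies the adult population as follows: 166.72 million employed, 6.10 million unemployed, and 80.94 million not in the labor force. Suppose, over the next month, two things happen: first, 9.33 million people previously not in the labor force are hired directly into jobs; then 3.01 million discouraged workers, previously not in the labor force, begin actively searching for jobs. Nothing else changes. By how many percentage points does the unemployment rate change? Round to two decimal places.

Initially, labor force = 166.72 + 6.10 = 172.82 million, so u = 6.10/172.82 = 3.53%.
After the first change, employed and labor force both rise by 9.33; unemployed unchanged → E = 176.05, U = 6.10, labor force = 182.15 million.
After the second change, unemployed and labor force both rise by 3.01 → E = 176.05, U = 9.11, labor force = 185.16 million.
New unemployment rate = 9.11 / 185.16 = 4.92%.
Change = 4.92% − 3.53% = +1.39 percentage points.

The unemployment rate changes by +1.39 percentage points.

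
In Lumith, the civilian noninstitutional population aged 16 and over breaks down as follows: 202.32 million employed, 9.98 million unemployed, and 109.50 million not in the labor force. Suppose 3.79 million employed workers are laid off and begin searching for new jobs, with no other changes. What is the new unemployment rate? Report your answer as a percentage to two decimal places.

New unemployment rate ≈ 6.49%.

Initially, labor force = 202.32 + 9.98 = 212.30 million, so u = 9.98/212.30 = 4.70%.
After the change, employed falls and unemployed rises by 3.79; labor force unchanged → E = 198.53, U = 13.77, labor force = 212.30 million.
New unemployment rate = 13.77 / 212.30 = 6.49%.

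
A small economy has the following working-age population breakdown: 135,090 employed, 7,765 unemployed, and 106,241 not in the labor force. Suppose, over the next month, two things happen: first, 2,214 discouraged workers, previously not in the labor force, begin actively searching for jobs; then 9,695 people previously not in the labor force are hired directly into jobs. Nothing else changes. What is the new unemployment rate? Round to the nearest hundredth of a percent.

Initially, labor force = 135,090 + 7,765 = 142,855, so u = 7,765/142,855 = 5.44%.
After the first change, unemployed and labor force both rise by 2,214 → E = 135,090, U = 9,979, labor force = 145,069.
After the second change, employed and labor force both rise by 9,695; unemployed unchanged → E = 144,785, U = 9,979, labor force = 154,764.
New unemployment rate = 9,979 / 154,764 = 6.45%.

New unemployment rate ≈ 6.45%.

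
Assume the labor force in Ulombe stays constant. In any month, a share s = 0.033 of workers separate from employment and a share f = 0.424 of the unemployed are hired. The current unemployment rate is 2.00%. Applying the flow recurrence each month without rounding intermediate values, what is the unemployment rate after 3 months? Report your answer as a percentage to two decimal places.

With a fixed labor force, u_{t+1} = u_t + s·(1−u_t) − f·u_t = u_t·(1−s−f) + s.
Here 1−s−f = 0.543 and s = 0.033.
u_1 = 0.020000 × 0.543 + 0.033 = 0.043860.
u_2 = 0.043860 × 0.543 + 0.033 = 0.056816.
u_3 = 0.056816 × 0.543 + 0.033 = 0.063851.

Unemployment rate after three months ≈ 6.39%.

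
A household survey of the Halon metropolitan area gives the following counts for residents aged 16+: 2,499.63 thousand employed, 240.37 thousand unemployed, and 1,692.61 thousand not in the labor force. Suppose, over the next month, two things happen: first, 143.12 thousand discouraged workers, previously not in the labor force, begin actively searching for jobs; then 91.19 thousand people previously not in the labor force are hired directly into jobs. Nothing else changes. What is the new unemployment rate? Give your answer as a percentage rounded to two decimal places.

New unemployment rate ≈ 12.89%.

Initially, labor force = 2,499.63 + 240.37 = 2,740.00 thousand, so u = 240.37/2,740.00 = 8.77%.
After the first change, unemployed and labor force both rise by 143.12 → E = 2,499.63, U = 383.49, labor force = 2,883.12 thousand.
After the second change, employed and labor force both rise by 91.19; unemployed unchanged → E = 2,590.82, U = 383.49, labor force = 2,974.31 thousand.
New unemployment rate = 383.49 / 2,974.31 = 12.89%.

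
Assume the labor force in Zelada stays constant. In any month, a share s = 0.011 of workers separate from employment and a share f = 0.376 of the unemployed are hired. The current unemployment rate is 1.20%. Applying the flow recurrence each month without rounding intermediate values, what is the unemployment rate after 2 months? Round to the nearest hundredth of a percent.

With a fixed labor force, u_{t+1} = u_t + s·(1−u_t) − f·u_t = u_t·(1−s−f) + s.
Here 1−s−f = 0.613 and s = 0.011.
u_1 = 0.012000 × 0.613 + 0.011 = 0.018356.
u_2 = 0.018356 × 0.613 + 0.011 = 0.022252.

Unemployment rate after two months ≈ 2.23%.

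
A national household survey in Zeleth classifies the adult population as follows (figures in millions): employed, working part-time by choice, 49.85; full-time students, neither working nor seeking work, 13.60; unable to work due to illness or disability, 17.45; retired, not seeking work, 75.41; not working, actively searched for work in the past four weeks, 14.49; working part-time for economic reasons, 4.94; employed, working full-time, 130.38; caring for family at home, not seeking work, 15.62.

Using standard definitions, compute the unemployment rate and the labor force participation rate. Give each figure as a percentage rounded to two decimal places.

Employed = 49.85 + 4.94 + 130.38 = 185.17 million (anyone who worked, including part-time for economic reasons, counts as employed).
Unemployed = 14.49 million.
Labor force = 185.17 + 14.49 = 199.66 million.
Not in labor force = 13.60 + 17.45 + 75.41 + 15.62 = 122.08 million (those not working and not actively searching are outside the labor force).
Civilian working-age population = 199.66 + 122.08 = 321.74 million.
Unemployment rate = 14.49 / 199.66 = 7.26%.
Labor force participation rate = 199.66 / 321.74 = 62.06%.

Unemployment rate ≈ 7.26%; labor force participation rate ≈ 62.06%.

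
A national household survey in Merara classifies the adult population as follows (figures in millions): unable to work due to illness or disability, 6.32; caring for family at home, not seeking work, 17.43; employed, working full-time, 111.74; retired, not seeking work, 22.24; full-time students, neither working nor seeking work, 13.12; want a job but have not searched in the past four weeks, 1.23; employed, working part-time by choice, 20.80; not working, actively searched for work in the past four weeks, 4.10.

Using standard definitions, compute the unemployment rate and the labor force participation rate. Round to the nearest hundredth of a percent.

Employed = 111.74 + 20.80 = 132.54 million.
Unemployed = 4.10 million.
Labor force = 132.54 + 4.10 = 136.64 million.
Not in labor force = 6.32 + 17.43 + 22.24 + 13.12 + 1.23 = 60.34 million (those not working and not actively searching are outside the labor force — including those who want a job but have given up searching).
Civilian working-age population = 136.64 + 60.34 = 196.98 million.
Unemployment rate = 4.10 / 136.64 = 3.00%.
Labor force participation rate = 136.64 / 196.98 = 69.37%.

Unemployment rate ≈ 3.00%; labor force participation rate ≈ 69.37%.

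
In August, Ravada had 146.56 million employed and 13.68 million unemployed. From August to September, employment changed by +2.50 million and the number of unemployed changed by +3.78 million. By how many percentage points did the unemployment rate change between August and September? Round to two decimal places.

August: labor force = 146.56 + 13.68 = 160.24; u = 13.68/160.24 = 8.54%.
September: labor force = 149.06 + 17.46 = 166.52; u = 17.46/166.52 = 10.49%.
Change = 10.49% − 8.54% = +1.95 pp.

The unemployment rate changed by +1.95 percentage points.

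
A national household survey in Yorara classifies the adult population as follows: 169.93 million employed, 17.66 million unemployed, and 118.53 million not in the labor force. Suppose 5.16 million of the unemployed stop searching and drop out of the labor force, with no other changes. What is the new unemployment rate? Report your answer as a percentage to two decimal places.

Initially, labor force = 169.93 + 17.66 = 187.59 million, so u = 17.66/187.59 = 9.41%.
After the change, unemployed and labor force both fall by 5.16 → E = 169.93, U = 12.50, labor force = 182.43 million.
New unemployment rate = 12.50 / 182.43 = 6.85%.

New unemployment rate ≈ 6.85%.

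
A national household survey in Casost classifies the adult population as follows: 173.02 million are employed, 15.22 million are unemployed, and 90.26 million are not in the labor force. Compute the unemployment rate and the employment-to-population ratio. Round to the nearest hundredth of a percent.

Unemployment rate ≈ 8.09%; employment-population ratio ≈ 62.13%.

Labor force = employed + unemployed = 173.02 + 15.22 = 188.24 million.
Working-age population = 188.24 + 90.26 = 278.50 million.
Unemployment rate = 15.22 / 188.24 = 8.09%.
Employment-population ratio = 173.02 / 278.50 = 62.13%.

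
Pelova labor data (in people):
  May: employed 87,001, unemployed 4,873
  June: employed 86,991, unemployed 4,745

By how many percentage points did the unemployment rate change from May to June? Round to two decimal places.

May: labor force = 87,001 + 4,873 = 91,874; u = 4,873/91,874 = 5.30%.
June: labor force = 86,991 + 4,745 = 91,736; u = 4,745/91,736 = 5.17%.
Change = 5.17% − 5.30% = −0.13 pp.

The unemployment rate changed by −0.13 percentage points.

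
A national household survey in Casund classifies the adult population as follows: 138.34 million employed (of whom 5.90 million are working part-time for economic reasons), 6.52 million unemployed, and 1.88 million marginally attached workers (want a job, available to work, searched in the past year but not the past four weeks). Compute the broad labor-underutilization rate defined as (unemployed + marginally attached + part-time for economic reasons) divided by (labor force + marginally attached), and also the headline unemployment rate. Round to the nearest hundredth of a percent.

Labor force = 138.34 + 6.52 = 144.86 million.
Numerator = 6.52 + 1.88 + 5.90 = 14.30 million.
Denominator = 144.86 + 1.88 = 146.74 million.
Broad rate = 14.30 / 146.74 = 9.75%.
Headline unemployment rate = 6.52 / 144.86 = 4.50%.

Broad underutilization rate ≈ 9.75%; headline unemployment rate ≈ 4.50%.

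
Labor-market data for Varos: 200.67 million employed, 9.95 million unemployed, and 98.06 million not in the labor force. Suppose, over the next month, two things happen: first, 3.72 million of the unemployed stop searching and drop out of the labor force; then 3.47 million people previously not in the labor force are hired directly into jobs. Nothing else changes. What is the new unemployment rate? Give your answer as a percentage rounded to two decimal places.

New unemployment rate ≈ 2.96%.

Initially, labor force = 200.67 + 9.95 = 210.62 million, so u = 9.95/210.62 = 4.72%.
After the first change, unemployed and labor force both fall by 3.72 → E = 200.67, U = 6.23, labor force = 206.90 million.
After the second change, employed and labor force both rise by 3.47; unemployed unchanged → E = 204.14, U = 6.23, labor force = 210.37 million.
New unemployment rate = 6.23 / 210.37 = 2.96%.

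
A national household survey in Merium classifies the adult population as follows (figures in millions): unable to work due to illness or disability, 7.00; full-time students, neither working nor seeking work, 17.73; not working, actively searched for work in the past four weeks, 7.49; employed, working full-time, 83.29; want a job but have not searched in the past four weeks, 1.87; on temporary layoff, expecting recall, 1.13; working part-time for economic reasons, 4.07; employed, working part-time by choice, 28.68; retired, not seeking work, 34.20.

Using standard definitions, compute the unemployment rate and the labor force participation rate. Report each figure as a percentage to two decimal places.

Unemployment rate ≈ 6.91%; labor force participation rate ≈ 67.22%.

Employed = 83.29 + 4.07 + 28.68 = 116.04 million (anyone who worked, including part-time for economic reasons, counts as employed).
Unemployed = 7.49 + 1.13 = 8.62 million (jobless and actively searching, or on temporary layoff).
Labor force = 116.04 + 8.62 = 124.66 million.
Not in labor force = 7.00 + 17.73 + 1.87 + 34.20 = 60.80 million (those not working and not actively searching are outside the labor force — including those who want a job but have given up searching).
Civilian working-age population = 124.66 + 60.80 = 185.46 million.
Unemployment rate = 8.62 / 124.66 = 6.91%.
Labor force participation rate = 124.66 / 185.46 = 67.22%.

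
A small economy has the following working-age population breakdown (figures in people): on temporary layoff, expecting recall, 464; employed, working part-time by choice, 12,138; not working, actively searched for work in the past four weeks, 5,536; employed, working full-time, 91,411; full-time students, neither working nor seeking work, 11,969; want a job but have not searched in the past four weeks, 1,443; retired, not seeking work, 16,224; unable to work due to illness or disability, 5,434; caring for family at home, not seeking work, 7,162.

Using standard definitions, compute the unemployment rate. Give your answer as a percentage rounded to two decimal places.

Employed = 12,138 + 91,411 = 103,549.
Unemployed = 464 + 5,536 = 6,000 (jobless and actively searching, or on temporary layoff).
Labor force = 103,549 + 6,000 = 109,549.
Unemployment rate = 6,000 / 109,549 = 5.48%.

Unemployment rate ≈ 5.48%.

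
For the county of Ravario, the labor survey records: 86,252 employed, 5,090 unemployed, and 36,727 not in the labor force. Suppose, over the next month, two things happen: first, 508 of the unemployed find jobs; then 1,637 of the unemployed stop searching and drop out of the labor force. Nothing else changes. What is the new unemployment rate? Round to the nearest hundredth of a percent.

New unemployment rate ≈ 3.28%.

Initially, labor force = 86,252 + 5,090 = 91,342, so u = 5,090/91,342 = 5.57%.
After the first change, unemployed falls and employed rises by 508; labor force unchanged → E = 86,760, U = 4,582, labor force = 91,342.
After the second change, unemployed and labor force both fall by 1,637 → E = 86,760, U = 2,945, labor force = 89,705.
New unemployment rate = 2,945 / 89,705 = 3.28%.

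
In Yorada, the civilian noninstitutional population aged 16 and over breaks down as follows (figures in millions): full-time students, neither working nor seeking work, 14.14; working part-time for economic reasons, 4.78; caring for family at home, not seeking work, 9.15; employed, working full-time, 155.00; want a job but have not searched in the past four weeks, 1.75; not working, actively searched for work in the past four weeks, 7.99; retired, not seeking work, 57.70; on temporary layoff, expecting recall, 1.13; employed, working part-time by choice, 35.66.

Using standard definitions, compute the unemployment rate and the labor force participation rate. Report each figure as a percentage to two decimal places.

Employed = 4.78 + 155.00 + 35.66 = 195.44 million (anyone who worked, including part-time for economic reasons, counts as employed).
Unemployed = 7.99 + 1.13 = 9.12 million (jobless and actively searching, or on temporary layoff).
Labor force = 195.44 + 9.12 = 204.56 million.
Not in labor force = 14.14 + 9.15 + 1.75 + 57.70 = 82.74 million (those not working and not actively searching are outside the labor force — including those who want a job but have given up searching).
Civilian working-age population = 204.56 + 82.74 = 287.30 million.
Unemployment rate = 9.12 / 204.56 = 4.46%.
Labor force participation rate = 204.56 / 287.30 = 71.20%.

Unemployment rate ≈ 4.46%; labor force participation rate ≈ 71.20%.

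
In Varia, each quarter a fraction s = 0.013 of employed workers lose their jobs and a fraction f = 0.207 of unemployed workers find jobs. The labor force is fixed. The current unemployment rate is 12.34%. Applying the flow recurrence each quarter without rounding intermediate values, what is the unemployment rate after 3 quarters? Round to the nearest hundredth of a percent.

With a fixed labor force, u_{t+1} = u_t + s·(1−u_t) − f·u_t = u_t·(1−s−f) + s.
Here 1−s−f = 0.780 and s = 0.013.
u_1 = 0.123400 × 0.780 + 0.013 = 0.109252.
u_2 = 0.109252 × 0.780 + 0.013 = 0.098217.
u_3 = 0.098217 × 0.780 + 0.013 = 0.089609.

Unemployment rate after three quarters ≈ 8.96%.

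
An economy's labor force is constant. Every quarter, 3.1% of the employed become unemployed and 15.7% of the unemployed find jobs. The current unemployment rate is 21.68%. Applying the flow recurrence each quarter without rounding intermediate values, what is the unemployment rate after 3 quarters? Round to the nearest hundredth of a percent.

With a fixed labor force, u_{t+1} = u_t + s·(1−u_t) − f·u_t = u_t·(1−s−f) + s.
Here 1−s−f = 0.812 and s = 0.031.
u_1 = 0.216800 × 0.812 + 0.031 = 0.207042.
u_2 = 0.207042 × 0.812 + 0.031 = 0.199118.
u_3 = 0.199118 × 0.812 + 0.031 = 0.192684.

Unemployment rate after three quarters ≈ 19.27%.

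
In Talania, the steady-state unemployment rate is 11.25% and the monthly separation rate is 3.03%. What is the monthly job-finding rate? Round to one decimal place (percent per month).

From u* = s/(s+f): f = s·(1−u)/u.
f = 3.03 × (1 − 0.1125) / 0.1125 = 2.6891 / 0.1125 ≈ 23.9% per month.

Job-finding rate ≈ 23.9% per month.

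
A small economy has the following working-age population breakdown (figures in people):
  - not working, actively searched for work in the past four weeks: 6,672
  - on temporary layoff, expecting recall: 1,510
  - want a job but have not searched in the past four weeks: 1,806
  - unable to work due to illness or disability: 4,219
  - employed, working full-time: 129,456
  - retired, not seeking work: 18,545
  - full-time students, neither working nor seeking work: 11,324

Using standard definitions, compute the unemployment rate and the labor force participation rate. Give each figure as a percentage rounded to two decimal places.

Employed = 129,456.
Unemployed = 6,672 + 1,510 = 8,182 (jobless and actively searching, or on temporary layoff).
Labor force = 129,456 + 8,182 = 137,638.
Not in labor force = 1,806 + 4,219 + 18,545 + 11,324 = 35,894 (those not working and not actively searching are outside the labor force — including those who want a job but have given up searching).
Civilian working-age population = 137,638 + 35,894 = 173,532.
Unemployment rate = 8,182 / 137,638 = 5.94%.
Labor force participation rate = 137,638 / 173,532 = 79.32%.

Unemployment rate ≈ 5.94%; labor force participation rate ≈ 79.32%.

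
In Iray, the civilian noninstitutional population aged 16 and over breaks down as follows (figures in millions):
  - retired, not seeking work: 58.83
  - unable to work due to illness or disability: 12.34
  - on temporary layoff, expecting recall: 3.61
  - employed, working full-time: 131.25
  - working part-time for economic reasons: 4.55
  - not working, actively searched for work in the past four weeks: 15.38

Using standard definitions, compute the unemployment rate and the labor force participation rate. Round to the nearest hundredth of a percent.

Employed = 131.25 + 4.55 = 135.80 million (anyone who worked, including part-time for economic reasons, counts as employed).
Unemployed = 3.61 + 15.38 = 18.99 million (jobless and actively searching, or on temporary layoff).
Labor force = 135.80 + 18.99 = 154.79 million.
Not in labor force = 58.83 + 12.34 = 71.17 million (those not working and not actively searching are outside the labor force).
Civilian working-age population = 154.79 + 71.17 = 225.96 million.
Unemployment rate = 18.99 / 154.79 = 12.27%.
Labor force participation rate = 154.79 / 225.96 = 68.50%.

Unemployment rate ≈ 12.27%; labor force participation rate ≈ 68.50%.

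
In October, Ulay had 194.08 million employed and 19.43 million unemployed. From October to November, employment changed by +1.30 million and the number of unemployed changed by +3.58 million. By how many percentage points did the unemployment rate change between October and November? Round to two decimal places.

The unemployment rate changed by +1.44 percentage points.

October: labor force = 194.08 + 19.43 = 213.51; u = 19.43/213.51 = 9.10%.
November: labor force = 195.38 + 23.01 = 218.39; u = 23.01/218.39 = 10.54%.
Change = 10.54% − 9.10% = +1.44 pp.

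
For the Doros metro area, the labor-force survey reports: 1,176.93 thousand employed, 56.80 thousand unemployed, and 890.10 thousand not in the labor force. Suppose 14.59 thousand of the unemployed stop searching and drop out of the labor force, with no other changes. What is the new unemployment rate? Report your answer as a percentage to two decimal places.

Initially, labor force = 1,176.93 + 56.80 = 1,233.73 thousand, so u = 56.80/1,233.73 = 4.60%.
After the change, unemployed and labor force both fall by 14.59 → E = 1,176.93, U = 42.21, labor force = 1,219.14 thousand.
New unemployment rate = 42.21 / 1,219.14 = 3.46%.

New unemployment rate ≈ 3.46%.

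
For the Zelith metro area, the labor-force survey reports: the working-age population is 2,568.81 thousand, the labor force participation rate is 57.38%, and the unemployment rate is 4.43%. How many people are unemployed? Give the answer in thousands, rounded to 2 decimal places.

About 65.30 thousand are unemployed.

Labor force = 0.5738 × 2,568.81 = 1,473.98 thousand.
Unemployed = 0.0443 × 1,473.98 ≈ 65.30 thousand.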